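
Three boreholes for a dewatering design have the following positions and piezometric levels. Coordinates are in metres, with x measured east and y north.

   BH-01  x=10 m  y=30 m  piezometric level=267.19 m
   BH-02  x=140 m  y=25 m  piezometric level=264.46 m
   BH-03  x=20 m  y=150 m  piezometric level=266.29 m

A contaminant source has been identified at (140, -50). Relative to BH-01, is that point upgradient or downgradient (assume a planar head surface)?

Three-point gradient (reference BH-01): Δ to BH-02 = (130, -5, -2.73), Δ to BH-03 = (10, 120, -0.90).
∂h/∂x = -0.02122, ∂h/∂y = -0.005732 (det = 15650).
Head at (140, -50) = 267.19 + (-0.02122)·(130) + (-0.005732)·(-80) = 264.89 m.
That is lower than the 267.19 m at BH-01, so the point is downgradient.

downgradient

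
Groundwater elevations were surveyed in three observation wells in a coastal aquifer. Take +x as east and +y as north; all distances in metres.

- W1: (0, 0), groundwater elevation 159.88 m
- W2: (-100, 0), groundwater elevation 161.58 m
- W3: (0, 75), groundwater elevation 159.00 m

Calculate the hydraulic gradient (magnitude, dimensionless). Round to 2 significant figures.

0.021

∂h/∂x = (161.58 − 159.88) / (-100 − 0) = -0.01700
∂h/∂y = (159.00 − 159.88) / (75 − 0) = -0.01173
|∇h| = √(-0.01700² + -0.01173²) = 0.02065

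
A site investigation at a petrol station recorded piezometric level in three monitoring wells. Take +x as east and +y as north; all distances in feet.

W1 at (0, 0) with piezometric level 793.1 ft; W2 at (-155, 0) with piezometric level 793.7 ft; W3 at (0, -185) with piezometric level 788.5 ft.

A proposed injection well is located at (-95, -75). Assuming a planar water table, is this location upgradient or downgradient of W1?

∂h/∂x = (793.7 − 793.1) / (-155 − 0) = -0.003871
∂h/∂y = (788.5 − 793.1) / (-185 − 0) = +0.02486
Head at (-95, -75) = 793.1 + (-0.003871)·(-95) + (+0.02486)·(-75) = 791.60 ft.
That is lower than the 793.1 ft at W1, so the point is downgradient.

downgradient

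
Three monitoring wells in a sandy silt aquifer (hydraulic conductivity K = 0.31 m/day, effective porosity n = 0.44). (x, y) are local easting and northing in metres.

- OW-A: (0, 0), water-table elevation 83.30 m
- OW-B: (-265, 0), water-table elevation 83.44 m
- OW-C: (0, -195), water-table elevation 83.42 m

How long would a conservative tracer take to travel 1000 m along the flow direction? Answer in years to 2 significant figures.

∂h/∂x = (83.44 − 83.30) / (-265 − 0) = -0.0005283
∂h/∂y = (83.42 − 83.30) / (-195 − 0) = -0.0006154
|∇h| = √(-0.0005283² + -0.0006154²) = 0.0008111
Seepage velocity v = K·i/n = 0.31 × 0.0008111 / 0.44 = 0.0005715 m/day.
t = 1000 / 0.0005715 = 1.75e+06 days = 4.79e+03 years.

4800 years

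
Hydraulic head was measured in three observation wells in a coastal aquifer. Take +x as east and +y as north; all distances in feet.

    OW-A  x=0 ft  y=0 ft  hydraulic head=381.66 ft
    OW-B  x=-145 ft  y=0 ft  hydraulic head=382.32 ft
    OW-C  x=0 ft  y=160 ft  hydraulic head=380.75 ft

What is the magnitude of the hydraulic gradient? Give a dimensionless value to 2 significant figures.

∂h/∂x = (382.32 − 381.66) / (-145 − 0) = -0.004552
∂h/∂y = (380.75 − 381.66) / (160 − 0) = -0.005688
|∇h| = √(-0.004552² + -0.005688²) = 0.007285

0.0073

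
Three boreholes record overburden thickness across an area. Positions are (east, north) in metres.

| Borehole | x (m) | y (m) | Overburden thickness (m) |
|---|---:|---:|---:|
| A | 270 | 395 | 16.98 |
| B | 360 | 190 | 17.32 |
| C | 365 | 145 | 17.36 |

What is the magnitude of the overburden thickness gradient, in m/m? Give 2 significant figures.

0.0024 m/m

Taking A as reference: B−A = (90, -205, +0.34); C−A = (95, -250, +0.38).
Determinant of the coordinate differences = 90·(-250) − 95·(-205) = -3025.
∂d/∂x = [(+0.34)·(-250) − (+0.38)·(-205)] / -3025 = +0.002347
∂d/∂y = [90·(+0.38) − 95·(+0.34)] / -3025 = -0.0006281
|∇f| = √(0.002347² + -0.0006281²) = 0.00243 m/m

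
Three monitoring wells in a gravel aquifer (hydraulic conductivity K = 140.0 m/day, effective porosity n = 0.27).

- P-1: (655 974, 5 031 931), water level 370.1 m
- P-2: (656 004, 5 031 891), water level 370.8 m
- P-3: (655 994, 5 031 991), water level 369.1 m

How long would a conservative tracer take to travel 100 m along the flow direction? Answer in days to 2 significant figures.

Taking P-1 as reference: P-2−P-1 = (30, -40, +0.7); P-3−P-1 = (20, 60, -1.0).
Determinant of the coordinate differences = 30·60 − 20·(-40) = 2600.
∂h/∂x = [(+0.7)·60 − (-1.0)·(-40)] / 2600 = +0.0007692
∂h/∂y = [30·(-1.0) − 20·(+0.7)] / 2600 = -0.01692
|∇h| = √(0.0007692² + -0.01692²) = 0.01694
Seepage velocity v = K·i/n = 140.0 × 0.01694 / 0.27 = 8.784 m/day.
t = 100 / 8.784 = 11.38 days.

11 days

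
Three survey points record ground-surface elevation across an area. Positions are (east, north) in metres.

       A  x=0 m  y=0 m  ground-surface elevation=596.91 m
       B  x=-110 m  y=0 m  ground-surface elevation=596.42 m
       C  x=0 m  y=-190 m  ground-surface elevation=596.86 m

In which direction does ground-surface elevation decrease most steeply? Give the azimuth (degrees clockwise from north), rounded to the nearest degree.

∂z/∂x = (596.42 − 596.91) / (-110 − 0) = +0.004455
∂z/∂y = (596.86 − 596.91) / (-190 − 0) = +0.0002632
Steepest decrease is along −∇f: components (-0.004455 E, -0.0002632 N).
Azimuth = atan2(-0.004455, -0.0002632) = 266.6° ≈ 267°.

267°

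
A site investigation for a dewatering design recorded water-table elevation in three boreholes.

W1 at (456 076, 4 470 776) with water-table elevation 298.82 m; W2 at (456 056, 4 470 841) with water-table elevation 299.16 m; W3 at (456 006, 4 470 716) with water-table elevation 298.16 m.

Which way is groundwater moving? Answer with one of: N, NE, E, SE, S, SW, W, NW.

With h = a·x + b·y + c and W1 as origin, the differences give:
  (-20)·a + 65·b = +0.34
  (-70)·a + (-60)·b = -0.66
Eliminate b (×(-60) and ×65, subtract): 5750·a = 22.500 → a = ∂h/∂x = +0.003913
Back-substitute: b = ∂h/∂y = +0.006435.
Flow = −∇h = (-0.003913 east, -0.006435 north), which points southwest.

SW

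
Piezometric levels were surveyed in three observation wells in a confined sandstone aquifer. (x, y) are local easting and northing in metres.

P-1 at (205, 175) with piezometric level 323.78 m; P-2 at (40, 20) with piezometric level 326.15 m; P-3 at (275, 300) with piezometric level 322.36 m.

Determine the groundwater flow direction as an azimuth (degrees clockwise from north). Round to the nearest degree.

Taking P-1 as reference: P-2−P-1 = (-165, -155, +2.37); P-3−P-1 = (70, 125, -1.42).
Determinant of the coordinate differences = (-165)·125 − 70·(-155) = -9775.
∂h/∂x = [(+2.37)·125 − (-1.42)·(-155)] / -9775 = -0.007790
∂h/∂y = [(-165)·(-1.42) − 70·(+2.37)] / -9775 = -0.006997
Flow direction (−∇h) has components (+0.007790 E, +0.006997 N).
Azimuth = atan2(E, N) = atan2(+0.007790, +0.006997) = 48.1° ≈ 048°.

048°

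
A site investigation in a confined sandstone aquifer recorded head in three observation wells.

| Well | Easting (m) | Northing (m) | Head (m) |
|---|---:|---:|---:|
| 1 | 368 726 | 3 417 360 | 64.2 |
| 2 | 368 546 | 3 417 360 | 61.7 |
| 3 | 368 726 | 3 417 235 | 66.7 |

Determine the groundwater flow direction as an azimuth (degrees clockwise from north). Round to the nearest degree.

325°

∂h/∂x = (61.7 − 64.2) / (368546 − 368726) = +0.01389
∂h/∂y = (66.7 − 64.2) / (3417235 − 3417360) = -0.02000
Flow direction (−∇h) has components (-0.01389 E, +0.02000 N).
Azimuth = atan2(E, N) = atan2(-0.01389, +0.02000) = 325.2° ≈ 325°.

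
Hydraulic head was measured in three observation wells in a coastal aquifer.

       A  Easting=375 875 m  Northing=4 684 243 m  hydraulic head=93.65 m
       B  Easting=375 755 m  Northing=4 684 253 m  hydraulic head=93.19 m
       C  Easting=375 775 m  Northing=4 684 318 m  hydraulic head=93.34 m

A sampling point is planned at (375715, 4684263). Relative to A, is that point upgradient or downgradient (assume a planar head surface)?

downgradient

Three-point gradient (reference A): Δ to B = (-120, 10, -0.46), Δ to C = (-100, 75, -0.31).
∂h/∂x = +0.003925, ∂h/∂y = +0.001100 (det = -8000).
Head at (375715, 4684263) = 93.65 + (+0.003925)·(-160) + (+0.001100)·(20) = 93.04 m.
That is lower than the 93.65 m at A, so the point is downgradient.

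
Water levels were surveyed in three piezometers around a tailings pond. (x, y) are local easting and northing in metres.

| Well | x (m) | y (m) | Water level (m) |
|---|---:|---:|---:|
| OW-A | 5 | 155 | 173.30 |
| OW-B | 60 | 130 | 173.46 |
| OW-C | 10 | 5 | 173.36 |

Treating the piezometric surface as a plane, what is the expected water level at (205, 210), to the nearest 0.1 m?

Three-point gradient (reference OW-A): Δ to OW-B = (55, -25, +0.16), Δ to OW-C = (5, -150, +0.06).
∂h/∂x = +0.002769, ∂h/∂y = -0.0003077 (det = -8125).
h(205, 210) = 173.30 + (+0.002769)·(200) + (-0.0003077)·(55) = 173.30 +0.554 -0.017 = 173.837 m.

173.8 m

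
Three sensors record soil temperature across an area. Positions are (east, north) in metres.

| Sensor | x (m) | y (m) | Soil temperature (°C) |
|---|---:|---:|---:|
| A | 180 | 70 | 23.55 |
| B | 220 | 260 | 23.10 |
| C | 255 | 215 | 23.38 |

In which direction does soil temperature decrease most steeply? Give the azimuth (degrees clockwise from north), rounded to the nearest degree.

309°

Taking A as reference: B−A = (40, 190, -0.45); C−A = (75, 145, -0.17).
Determinant of the coordinate differences = 40·145 − 75·190 = -8450.
∂T/∂x = [(-0.45)·145 − (-0.17)·190] / -8450 = +0.003899
∂T/∂y = [40·(-0.17) − 75·(-0.45)] / -8450 = -0.003189
Steepest decrease is along −∇f: components (-0.003899 E, +0.003189 N).
Azimuth = atan2(-0.003899, +0.003189) = 309.3° ≈ 309°.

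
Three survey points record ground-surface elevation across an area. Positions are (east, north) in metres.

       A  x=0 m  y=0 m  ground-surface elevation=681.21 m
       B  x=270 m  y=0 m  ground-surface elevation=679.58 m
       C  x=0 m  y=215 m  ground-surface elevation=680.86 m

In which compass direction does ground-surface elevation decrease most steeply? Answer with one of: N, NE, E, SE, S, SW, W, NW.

∂z/∂x = (679.58 − 681.21) / (270 − 0) = -0.006037
∂z/∂y = (680.86 − 681.21) / (215 − 0) = -0.001628
Steepest decrease is along −∇f = (+0.006037 E, +0.001628 N) → east.

E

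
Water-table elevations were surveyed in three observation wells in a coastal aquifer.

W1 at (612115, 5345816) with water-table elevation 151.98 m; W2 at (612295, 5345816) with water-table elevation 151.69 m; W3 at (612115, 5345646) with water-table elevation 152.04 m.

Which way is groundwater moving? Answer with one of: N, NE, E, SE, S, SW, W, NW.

∂h/∂x = (151.69 − 151.98) / (612295 − 612115) = -0.001611
∂h/∂y = (152.04 − 151.98) / (5345646 − 5345816) = -0.0003529
Flow = −∇h = (+0.001611 east, +0.0003529 north), which points east.

E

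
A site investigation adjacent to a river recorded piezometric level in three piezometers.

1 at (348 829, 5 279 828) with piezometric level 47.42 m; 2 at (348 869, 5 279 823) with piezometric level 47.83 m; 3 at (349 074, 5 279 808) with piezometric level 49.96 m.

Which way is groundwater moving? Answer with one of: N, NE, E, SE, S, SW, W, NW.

W

Differences from 1: to 2 (Δx, Δy, Δh) = (40, -5, +0.41); to 3 = (245, -20, +2.54).
Solve a·Δx + b·Δy = Δh: det = 40·(-20) − 245·(-5) = 425.
∂h/∂x = [(+0.41)·(-20) − (+2.54)·(-5)] / 425 = +0.01059
∂h/∂y = [40·(+2.54) − 245·(+0.41)] / 425 = +0.002706
Flow = −∇h = (-0.01059 east, -0.002706 north), which points west.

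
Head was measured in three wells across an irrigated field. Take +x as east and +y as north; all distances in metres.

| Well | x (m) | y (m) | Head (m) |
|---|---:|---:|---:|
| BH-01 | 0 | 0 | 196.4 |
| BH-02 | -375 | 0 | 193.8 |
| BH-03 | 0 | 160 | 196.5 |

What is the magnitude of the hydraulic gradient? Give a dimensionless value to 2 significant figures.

∂h/∂x = (193.8 − 196.4) / (-375 − 0) = +0.006933
∂h/∂y = (196.5 − 196.4) / (160 − 0) = +0.0006250
|∇h| = √(0.006933² + 0.0006250²) = 0.006961

0.0070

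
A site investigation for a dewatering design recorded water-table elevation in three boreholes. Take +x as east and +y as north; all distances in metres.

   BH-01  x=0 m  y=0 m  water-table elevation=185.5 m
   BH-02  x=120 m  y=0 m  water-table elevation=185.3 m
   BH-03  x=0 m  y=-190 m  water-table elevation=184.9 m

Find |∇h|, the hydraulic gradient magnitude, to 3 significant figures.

∂h/∂x = (185.3 − 185.5) / (120 − 0) = -0.001667
∂h/∂y = (184.9 − 185.5) / (-190 − 0) = +0.003158
|∇h| = √(-0.001667² + 0.003158²) = 0.003571

0.00357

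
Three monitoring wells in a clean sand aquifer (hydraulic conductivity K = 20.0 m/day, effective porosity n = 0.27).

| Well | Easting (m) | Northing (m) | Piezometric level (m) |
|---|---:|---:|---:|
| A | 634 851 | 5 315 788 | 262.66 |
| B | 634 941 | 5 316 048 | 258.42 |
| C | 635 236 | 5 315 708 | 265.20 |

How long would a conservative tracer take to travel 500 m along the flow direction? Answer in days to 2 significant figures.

Taking A as reference: B−A = (90, 260, -4.24); C−A = (385, -80, +2.54).
Determinant of the coordinate differences = 90·(-80) − 385·260 = -107300.
∂h/∂x = [(-4.24)·(-80) − (+2.54)·260] / -107300 = +0.002993
∂h/∂y = [90·(+2.54) − 385·(-4.24)] / -107300 = -0.01734
|∇h| = √(0.002993² + -0.01734²) = 0.0176
Seepage velocity v = K·i/n = 20.0 × 0.0176 / 0.27 = 1.304 m/day.
t = 500 / 1.304 = 383.4 days.

380 days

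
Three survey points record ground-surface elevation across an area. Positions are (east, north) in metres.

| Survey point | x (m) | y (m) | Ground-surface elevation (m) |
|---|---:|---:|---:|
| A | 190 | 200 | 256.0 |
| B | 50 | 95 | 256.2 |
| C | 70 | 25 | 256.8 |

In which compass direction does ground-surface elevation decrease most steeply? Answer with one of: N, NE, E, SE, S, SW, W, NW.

NW

Taking A as reference: B−A = (-140, -105, +0.2); C−A = (-120, -175, +0.8).
Solve a·Δx + b·Δy = Δz: det = (-140)·(-175) − (-120)·(-105) = 11900.
∂z/∂x = [(+0.2)·(-175) − (+0.8)·(-105)] / 11900 = +0.004118
∂z/∂y = [(-140)·(+0.8) − (-120)·(+0.2)] / 11900 = -0.007395
Steepest decrease is along −∇f = (-0.004118 E, +0.007395 N) → northwest.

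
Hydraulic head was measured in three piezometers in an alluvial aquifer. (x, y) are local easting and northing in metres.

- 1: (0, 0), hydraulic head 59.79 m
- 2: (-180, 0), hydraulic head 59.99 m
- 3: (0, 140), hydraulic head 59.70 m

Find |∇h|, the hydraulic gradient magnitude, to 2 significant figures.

∂h/∂x = (59.99 − 59.79) / (-180 − 0) = -0.001111
∂h/∂y = (59.70 − 59.79) / (140 − 0) = -0.0006429
|∇h| = √(-0.001111² + -0.0006429²) = 0.001284

0.0013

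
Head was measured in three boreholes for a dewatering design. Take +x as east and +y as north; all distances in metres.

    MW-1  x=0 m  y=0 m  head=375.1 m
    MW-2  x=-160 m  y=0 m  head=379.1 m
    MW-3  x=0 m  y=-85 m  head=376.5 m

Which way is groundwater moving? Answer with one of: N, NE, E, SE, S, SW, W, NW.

NE

∂h/∂x = (379.1 − 375.1) / (-160 − 0) = -0.02500
∂h/∂y = (376.5 − 375.1) / (-85 − 0) = -0.01647
Flow = −∇h = (+0.02500 east, +0.01647 north), which points northeast.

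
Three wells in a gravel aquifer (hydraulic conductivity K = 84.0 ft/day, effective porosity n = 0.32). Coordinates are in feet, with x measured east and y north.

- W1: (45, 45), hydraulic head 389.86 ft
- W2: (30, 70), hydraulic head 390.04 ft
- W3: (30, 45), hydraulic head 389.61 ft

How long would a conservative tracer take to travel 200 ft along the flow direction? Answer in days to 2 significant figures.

Differences from W1: to W2 (Δx, Δy, Δh) = (-15, 25, +0.18); to W3 = (-15, 0, -0.25).
Solve a·Δx + b·Δy = Δh: det = (-15)·0 − (-15)·25 = 375.
∂h/∂x = [(+0.18)·0 − (-0.25)·25] / 375 = +0.01667
∂h/∂y = [(-15)·(-0.25) − (-15)·(+0.18)] / 375 = +0.01720
|∇h| = √(0.01667² + 0.01720²) = 0.02395
Seepage velocity v = K·i/n = 84.0 × 0.02395 / 0.32 = 6.287 ft/day.
t = 200 / 6.287 = 31.81 days.

32 days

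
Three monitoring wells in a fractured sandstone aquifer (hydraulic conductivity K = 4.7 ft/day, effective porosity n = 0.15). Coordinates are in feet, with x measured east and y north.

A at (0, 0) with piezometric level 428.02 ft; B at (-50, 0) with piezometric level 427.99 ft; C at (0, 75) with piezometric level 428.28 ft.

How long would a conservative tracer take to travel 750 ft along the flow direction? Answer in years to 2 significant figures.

19 years

∂h/∂x = (427.99 − 428.02) / (-50 − 0) = +0.0006000
∂h/∂y = (428.28 − 428.02) / (75 − 0) = +0.003467
|∇h| = √(0.0006000² + 0.003467²) = 0.003519
Seepage velocity v = K·i/n = 4.7 × 0.003519 / 0.15 = 0.1103 ft/day.
t = 750 / 0.1103 = 6800 days = 18.6 years.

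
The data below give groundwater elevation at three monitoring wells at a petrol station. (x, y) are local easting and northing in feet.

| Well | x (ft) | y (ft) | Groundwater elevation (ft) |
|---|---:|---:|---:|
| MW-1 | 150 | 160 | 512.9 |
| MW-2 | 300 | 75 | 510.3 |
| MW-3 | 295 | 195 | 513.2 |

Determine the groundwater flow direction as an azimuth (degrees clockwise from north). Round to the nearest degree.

171°

Differences from MW-1: to MW-2 (Δx, Δy, Δh) = (150, -85, -2.6); to MW-3 = (145, 35, +0.3).
Determinant of the coordinate differences = 150·35 − 145·(-85) = 17575.
∂h/∂x = [(-2.6)·35 − (+0.3)·(-85)] / 17575 = -0.003727
∂h/∂y = [150·(+0.3) − 145·(-2.6)] / 17575 = +0.02401
Flow direction (−∇h) has components (+0.003727 E, -0.02401 N).
Azimuth = atan2(E, N) = atan2(+0.003727, -0.02401) = 171.2° ≈ 171°.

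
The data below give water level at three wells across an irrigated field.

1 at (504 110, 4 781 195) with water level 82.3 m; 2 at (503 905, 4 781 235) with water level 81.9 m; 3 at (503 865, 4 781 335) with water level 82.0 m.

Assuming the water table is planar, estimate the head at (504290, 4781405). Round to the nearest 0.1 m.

83.1 m

Differences from 1: to 2 (Δx, Δy, Δh) = (-205, 40, -0.4); to 3 = (-245, 140, -0.3).
Determinant of the coordinate differences = (-205)·140 − (-245)·40 = -18900.
∂h/∂x = [(-0.4)·140 − (-0.3)·40] / -18900 = +0.002328
∂h/∂y = [(-205)·(-0.3) − (-245)·(-0.4)] / -18900 = +0.001931
h(504290, 4781405) = 82.3 + (+0.002328)·(180) + (+0.001931)·(210) = 82.3 +0.419 +0.406 = 83.125 m.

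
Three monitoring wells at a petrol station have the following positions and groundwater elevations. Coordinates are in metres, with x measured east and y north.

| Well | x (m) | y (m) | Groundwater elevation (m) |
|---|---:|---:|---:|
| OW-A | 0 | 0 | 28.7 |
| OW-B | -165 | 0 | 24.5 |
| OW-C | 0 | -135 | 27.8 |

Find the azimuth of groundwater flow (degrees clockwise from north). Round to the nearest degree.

255°

∂h/∂x = (24.5 − 28.7) / (-165 − 0) = +0.02545
∂h/∂y = (27.8 − 28.7) / (-135 − 0) = +0.006667
Flow direction (−∇h) has components (-0.02545 E, -0.006667 N).
Azimuth = atan2(E, N) = atan2(-0.02545, -0.006667) = 255.3° ≈ 255°.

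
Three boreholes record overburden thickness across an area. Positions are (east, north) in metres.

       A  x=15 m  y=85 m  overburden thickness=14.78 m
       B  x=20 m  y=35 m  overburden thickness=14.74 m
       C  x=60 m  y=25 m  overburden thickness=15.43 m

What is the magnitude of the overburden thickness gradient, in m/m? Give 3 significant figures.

Three-point gradient (reference A): Δ to B = (5, -50, -0.04), Δ to C = (45, -60, +0.65).
∂d/∂x = +0.01790, ∂d/∂y = +0.002590 (det = 1950).
|∇f| = √(0.01790² + 0.002590²) = 0.01809 m/m

0.0181 m/m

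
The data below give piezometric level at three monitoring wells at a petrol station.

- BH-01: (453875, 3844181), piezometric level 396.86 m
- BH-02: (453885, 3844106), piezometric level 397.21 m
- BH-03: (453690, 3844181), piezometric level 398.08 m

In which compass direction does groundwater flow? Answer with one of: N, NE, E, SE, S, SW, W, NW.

NE

Taking BH-01 as reference: BH-02−BH-01 = (10, -75, +0.35); BH-03−BH-01 = (-185, 0, +1.22).
Determinant of the coordinate differences = 10·0 − (-185)·(-75) = -13875.
∂h/∂x = [(+0.35)·0 − (+1.22)·(-75)] / -13875 = -0.006595
∂h/∂y = [10·(+1.22) − (-185)·(+0.35)] / -13875 = -0.005546
Flow = −∇h = (+0.006595 east, +0.005546 north), which points northeast.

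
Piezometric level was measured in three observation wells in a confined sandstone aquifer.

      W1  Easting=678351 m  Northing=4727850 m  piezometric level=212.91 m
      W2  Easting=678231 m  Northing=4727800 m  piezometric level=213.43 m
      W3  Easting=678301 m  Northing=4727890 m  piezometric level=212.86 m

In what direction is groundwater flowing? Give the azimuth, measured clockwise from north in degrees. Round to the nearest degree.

Taking W1 as reference: W2−W1 = (-120, -50, +0.52); W3−W1 = (-50, 40, -0.05).
Determinant of the coordinate differences = (-120)·40 − (-50)·(-50) = -7300.
∂h/∂x = [(+0.52)·40 − (-0.05)·(-50)] / -7300 = -0.002507
∂h/∂y = [(-120)·(-0.05) − (-50)·(+0.52)] / -7300 = -0.004384
Flow direction (−∇h) has components (+0.002507 E, +0.004384 N).
Azimuth = atan2(E, N) = atan2(+0.002507, +0.004384) = 29.8° ≈ 030°.

030°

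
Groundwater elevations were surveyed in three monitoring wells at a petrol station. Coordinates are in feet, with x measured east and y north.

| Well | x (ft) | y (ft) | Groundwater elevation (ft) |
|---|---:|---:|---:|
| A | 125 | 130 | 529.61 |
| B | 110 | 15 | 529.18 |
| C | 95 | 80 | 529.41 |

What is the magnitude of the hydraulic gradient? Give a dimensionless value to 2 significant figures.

With h = a·x + b·y + c and A as origin, the differences give:
  (-15)·a + (-115)·b = -0.43
  (-30)·a + (-50)·b = -0.20
Eliminate b (×(-50) and ×(-115), subtract): -2700·a = -1.500 → a = ∂h/∂x = +0.0005556
Back-substitute: b = ∂h/∂y = +0.003667.
|∇h| = √(0.0005556² + 0.003667²) = 0.003709

0.0037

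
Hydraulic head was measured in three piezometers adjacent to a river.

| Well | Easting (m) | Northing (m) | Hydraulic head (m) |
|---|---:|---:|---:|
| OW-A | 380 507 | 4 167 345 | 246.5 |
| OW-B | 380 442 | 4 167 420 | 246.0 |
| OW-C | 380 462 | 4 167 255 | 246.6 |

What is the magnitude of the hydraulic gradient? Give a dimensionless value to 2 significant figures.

0.0051

With h = a·x + b·y + c and OW-A as origin, the differences give:
  (-65)·a + 75·b = -0.5
  (-45)·a + (-90)·b = +0.1
Eliminate b (×(-90) and ×75, subtract): 9225·a = 37.50 → a = ∂h/∂x = +0.004065
Back-substitute: b = ∂h/∂y = -0.003144.
|∇h| = √(0.004065² + -0.003144²) = 0.005139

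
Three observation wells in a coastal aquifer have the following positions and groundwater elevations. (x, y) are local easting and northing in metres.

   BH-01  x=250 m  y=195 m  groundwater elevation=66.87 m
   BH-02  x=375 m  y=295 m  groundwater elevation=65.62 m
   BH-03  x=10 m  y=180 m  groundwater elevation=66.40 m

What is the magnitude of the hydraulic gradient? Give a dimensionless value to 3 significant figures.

Differences from BH-01: to BH-02 (Δx, Δy, Δh) = (125, 100, -1.25); to BH-03 = (-240, -15, -0.47).
Determinant of the coordinate differences = 125·(-15) − (-240)·100 = 22125.
∂h/∂x = [(-1.25)·(-15) − (-0.47)·100] / 22125 = +0.002972
∂h/∂y = [125·(-0.47) − (-240)·(-1.25)] / 22125 = -0.01621
|∇h| = √(0.002972² + -0.01621²) = 0.01648

0.0165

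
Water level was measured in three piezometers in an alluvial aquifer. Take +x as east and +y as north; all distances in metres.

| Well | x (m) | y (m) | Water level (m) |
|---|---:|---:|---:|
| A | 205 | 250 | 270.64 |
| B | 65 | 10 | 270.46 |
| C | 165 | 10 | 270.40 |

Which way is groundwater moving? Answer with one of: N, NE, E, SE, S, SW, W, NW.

Three-point gradient (reference A): Δ to B = (-140, -240, -0.18), Δ to C = (-40, -240, -0.24).
∂h/∂x = -0.0006000, ∂h/∂y = +0.001100 (det = 24000).
Flow = −∇h = (+0.0006000 east, -0.001100 north), which points southeast.

SE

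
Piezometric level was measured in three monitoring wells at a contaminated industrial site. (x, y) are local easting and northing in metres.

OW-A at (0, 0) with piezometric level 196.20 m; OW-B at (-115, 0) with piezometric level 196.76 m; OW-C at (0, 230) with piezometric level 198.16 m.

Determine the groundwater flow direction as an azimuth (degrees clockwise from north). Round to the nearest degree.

150°

∂h/∂x = (196.76 − 196.20) / (-115 − 0) = -0.004870
∂h/∂y = (198.16 − 196.20) / (230 − 0) = +0.008522
Flow direction (−∇h) has components (+0.004870 E, -0.008522 N).
Azimuth = atan2(E, N) = atan2(+0.004870, -0.008522) = 150.3° ≈ 150°.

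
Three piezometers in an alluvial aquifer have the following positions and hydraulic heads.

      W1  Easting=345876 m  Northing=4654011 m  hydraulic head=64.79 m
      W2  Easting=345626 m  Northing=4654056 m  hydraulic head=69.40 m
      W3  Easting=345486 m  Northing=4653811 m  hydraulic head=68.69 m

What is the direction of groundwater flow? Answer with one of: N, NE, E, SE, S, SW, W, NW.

Differences from W1: to W2 (Δx, Δy, Δh) = (-250, 45, +4.61); to W3 = (-390, -200, +3.90).
Solve a·Δx + b·Δy = Δh: det = (-250)·(-200) − (-390)·45 = 67550.
∂h/∂x = [(+4.61)·(-200) − (+3.90)·45] / 67550 = -0.01625
∂h/∂y = [(-250)·(+3.90) − (-390)·(+4.61)] / 67550 = +0.01218
Flow = −∇h = (+0.01625 east, -0.01218 north), which points southeast.

SE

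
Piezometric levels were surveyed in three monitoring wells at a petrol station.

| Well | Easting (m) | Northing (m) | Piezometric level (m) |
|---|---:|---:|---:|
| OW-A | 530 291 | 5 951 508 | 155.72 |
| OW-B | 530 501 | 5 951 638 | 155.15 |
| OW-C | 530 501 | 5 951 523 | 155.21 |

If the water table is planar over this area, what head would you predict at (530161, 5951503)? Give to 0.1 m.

156.0 m

Differences from OW-A: to OW-B (Δx, Δy, Δh) = (210, 130, -0.57); to OW-C = (210, 15, -0.51).
Determinant of the coordinate differences = 210·15 − 210·130 = -24150.
∂h/∂x = [(-0.57)·15 − (-0.51)·130] / -24150 = -0.002391
∂h/∂y = [210·(-0.51) − 210·(-0.57)] / -24150 = -0.0005217
h(530161, 5951503) = 155.72 + (-0.002391)·(-130) + (-0.0005217)·(-5) = 155.72 +0.311 +0.003 = 156.033 m.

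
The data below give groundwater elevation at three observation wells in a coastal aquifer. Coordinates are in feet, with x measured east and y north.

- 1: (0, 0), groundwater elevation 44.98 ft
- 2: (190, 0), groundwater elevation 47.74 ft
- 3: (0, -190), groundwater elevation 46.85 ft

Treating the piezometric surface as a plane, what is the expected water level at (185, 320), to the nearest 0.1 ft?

∂h/∂x = (47.74 − 44.98) / (190 − 0) = +0.01453
∂h/∂y = (46.85 − 44.98) / (-190 − 0) = -0.009842
h(185, 320) = 44.98 + (+0.01453)·(185) + (-0.009842)·(320) = 44.98 +2.687 -3.149 = 44.518 ft.

44.5 ft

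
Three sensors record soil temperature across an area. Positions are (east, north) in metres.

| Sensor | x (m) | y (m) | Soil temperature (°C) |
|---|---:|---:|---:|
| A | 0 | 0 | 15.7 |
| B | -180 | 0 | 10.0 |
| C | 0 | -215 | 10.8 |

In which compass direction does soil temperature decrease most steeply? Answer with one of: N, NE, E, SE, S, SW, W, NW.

SW

∂T/∂x = (10.0 − 15.7) / (-180 − 0) = +0.03167
∂T/∂y = (10.8 − 15.7) / (-215 − 0) = +0.02279
Steepest decrease is along −∇f = (-0.03167 E, -0.02279 N) → southwest.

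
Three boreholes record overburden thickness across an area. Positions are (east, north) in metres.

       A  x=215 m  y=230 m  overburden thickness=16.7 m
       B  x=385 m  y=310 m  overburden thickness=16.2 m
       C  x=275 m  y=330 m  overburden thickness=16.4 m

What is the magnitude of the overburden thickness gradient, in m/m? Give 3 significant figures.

0.00274 m/m

Differences from A: to B (Δx, Δy, Δh) = (170, 80, -0.5); to C = (60, 100, -0.3).
Solve a·Δx + b·Δy = Δd: det = 170·100 − 60·80 = 12200.
∂d/∂x = [(-0.5)·100 − (-0.3)·80] / 12200 = -0.002131
∂d/∂y = [170·(-0.3) − 60·(-0.5)] / 12200 = -0.001721
|∇f| = √(-0.002131² + -0.001721²) = 0.002739 m/m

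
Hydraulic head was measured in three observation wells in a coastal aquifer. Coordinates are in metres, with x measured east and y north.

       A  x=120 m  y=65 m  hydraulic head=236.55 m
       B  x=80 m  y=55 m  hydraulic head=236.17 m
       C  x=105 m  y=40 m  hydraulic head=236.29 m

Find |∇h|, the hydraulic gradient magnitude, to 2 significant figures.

0.0098

Taking A as reference: B−A = (-40, -10, -0.38); C−A = (-15, -25, -0.26).
Solve a·Δx + b·Δy = Δh: det = (-40)·(-25) − (-15)·(-10) = 850.
∂h/∂x = [(-0.38)·(-25) − (-0.26)·(-10)] / 850 = +0.008118
∂h/∂y = [(-40)·(-0.26) − (-15)·(-0.38)] / 850 = +0.005529
|∇h| = √(0.008118² + 0.005529²) = 0.009822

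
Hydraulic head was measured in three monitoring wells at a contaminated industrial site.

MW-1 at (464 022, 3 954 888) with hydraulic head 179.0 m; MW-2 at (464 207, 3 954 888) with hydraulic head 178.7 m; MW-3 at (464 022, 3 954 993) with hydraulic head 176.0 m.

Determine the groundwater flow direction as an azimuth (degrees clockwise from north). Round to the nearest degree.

003°

∂h/∂x = (178.7 − 179.0) / (464207 − 464022) = -0.001622
∂h/∂y = (176.0 − 179.0) / (3954993 − 3954888) = -0.02857
Flow direction (−∇h) has components (+0.001622 E, +0.02857 N).
Azimuth = atan2(E, N) = atan2(+0.001622, +0.02857) = 3.2° ≈ 003°.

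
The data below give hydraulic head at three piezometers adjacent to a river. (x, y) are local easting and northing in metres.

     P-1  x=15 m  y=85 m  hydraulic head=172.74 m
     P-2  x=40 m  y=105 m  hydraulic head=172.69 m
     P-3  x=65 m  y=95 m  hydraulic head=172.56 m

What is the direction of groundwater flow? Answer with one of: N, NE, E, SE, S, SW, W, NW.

Taking P-1 as reference: P-2−P-1 = (25, 20, -0.05); P-3−P-1 = (50, 10, -0.18).
Solve a·Δx + b·Δy = Δh: det = 25·10 − 50·20 = -750.
∂h/∂x = [(-0.05)·10 − (-0.18)·20] / -750 = -0.004133
∂h/∂y = [25·(-0.18) − 50·(-0.05)] / -750 = +0.002667
Flow = −∇h = (+0.004133 east, -0.002667 north), which points southeast.

SE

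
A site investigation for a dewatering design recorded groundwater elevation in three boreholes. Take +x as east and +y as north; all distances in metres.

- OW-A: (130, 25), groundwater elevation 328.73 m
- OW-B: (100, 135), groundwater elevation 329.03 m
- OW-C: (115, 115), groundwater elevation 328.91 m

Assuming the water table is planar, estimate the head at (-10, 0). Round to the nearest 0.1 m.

329.7 m

Three-point gradient (reference OW-A): Δ to OW-B = (-30, 110, +0.30), Δ to OW-C = (-15, 90, +0.18).
∂h/∂x = -0.006857, ∂h/∂y = +0.0008571 (det = -1050).
h(-10, 0) = 328.73 + (-0.006857)·(-140) + (+0.0008571)·(-25) = 328.73 +0.960 -0.021 = 329.669 m.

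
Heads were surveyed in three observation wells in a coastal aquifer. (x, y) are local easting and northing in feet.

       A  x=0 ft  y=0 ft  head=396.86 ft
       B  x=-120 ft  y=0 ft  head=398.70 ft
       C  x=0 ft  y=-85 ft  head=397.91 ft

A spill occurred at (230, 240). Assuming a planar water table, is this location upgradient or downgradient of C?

∂h/∂x = (398.70 − 396.86) / (-120 − 0) = -0.01533
∂h/∂y = (397.91 − 396.86) / (-85 − 0) = -0.01235
Head at (230, 240) = 396.86 + (-0.01533)·(230) + (-0.01235)·(240) = 390.37 ft.
That is lower than the 397.91 ft at C, so the point is downgradient.

downgradient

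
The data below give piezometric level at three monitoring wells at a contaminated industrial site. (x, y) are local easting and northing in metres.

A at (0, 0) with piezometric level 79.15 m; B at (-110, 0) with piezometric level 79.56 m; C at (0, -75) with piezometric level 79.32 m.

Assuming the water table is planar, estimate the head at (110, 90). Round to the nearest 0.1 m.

78.5 m

∂h/∂x = (79.56 − 79.15) / (-110 − 0) = -0.003727
∂h/∂y = (79.32 − 79.15) / (-75 − 0) = -0.002267
h(110, 90) = 79.15 + (-0.003727)·(110) + (-0.002267)·(90) = 79.15 -0.410 -0.204 = 78.536 m.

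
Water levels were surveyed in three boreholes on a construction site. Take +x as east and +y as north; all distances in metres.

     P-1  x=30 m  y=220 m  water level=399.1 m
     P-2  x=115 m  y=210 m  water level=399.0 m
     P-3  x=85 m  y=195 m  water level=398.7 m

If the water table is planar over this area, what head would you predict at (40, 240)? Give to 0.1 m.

Differences from P-1: to P-2 (Δx, Δy, Δh) = (85, -10, -0.1); to P-3 = (55, -25, -0.4).
Determinant of the coordinate differences = 85·(-25) − 55·(-10) = -1575.
∂h/∂x = [(-0.1)·(-25) − (-0.4)·(-10)] / -1575 = +0.0009524
∂h/∂y = [85·(-0.4) − 55·(-0.1)] / -1575 = +0.01810
h(40, 240) = 399.1 + (+0.0009524)·(10) + (+0.01810)·(20) = 399.1 +0.010 +0.362 = 399.471 m.

399.5 m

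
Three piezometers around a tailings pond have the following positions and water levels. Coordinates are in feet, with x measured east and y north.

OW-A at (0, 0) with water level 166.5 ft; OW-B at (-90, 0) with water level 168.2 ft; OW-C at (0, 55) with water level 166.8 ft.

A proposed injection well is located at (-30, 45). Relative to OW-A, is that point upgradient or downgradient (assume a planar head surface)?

∂h/∂x = (168.2 − 166.5) / (-90 − 0) = -0.01889
∂h/∂y = (166.8 − 166.5) / (55 − 0) = +0.005455
Head at (-30, 45) = 166.5 + (-0.01889)·(-30) + (+0.005455)·(45) = 167.31 ft.
That is higher than the 166.5 ft at OW-A, so the point is upgradient.

upgradient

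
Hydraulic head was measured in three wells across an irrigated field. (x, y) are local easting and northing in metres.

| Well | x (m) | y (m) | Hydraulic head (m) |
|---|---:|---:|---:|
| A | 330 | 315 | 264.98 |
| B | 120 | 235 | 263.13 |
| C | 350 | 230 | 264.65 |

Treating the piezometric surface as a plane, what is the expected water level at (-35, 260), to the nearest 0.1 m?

262.2 m

Differences from A: to B (Δx, Δy, Δh) = (-210, -80, -1.85); to C = (20, -85, -0.33).
Determinant of the coordinate differences = (-210)·(-85) − 20·(-80) = 19450.
∂h/∂x = [(-1.85)·(-85) − (-0.33)·(-80)] / 19450 = +0.006728
∂h/∂y = [(-210)·(-0.33) − 20·(-1.85)] / 19450 = +0.005465
h(-35, 260) = 264.98 + (+0.006728)·(-365) + (+0.005465)·(-55) = 264.98 -2.456 -0.301 = 262.224 m.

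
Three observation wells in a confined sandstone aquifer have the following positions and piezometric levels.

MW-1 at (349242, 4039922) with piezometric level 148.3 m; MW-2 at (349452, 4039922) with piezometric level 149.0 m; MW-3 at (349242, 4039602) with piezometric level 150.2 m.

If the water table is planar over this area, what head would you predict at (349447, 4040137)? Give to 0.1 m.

147.7 m

∂h/∂x = (149.0 − 148.3) / (349452 − 349242) = +0.003333
∂h/∂y = (150.2 − 148.3) / (4039602 − 4039922) = -0.005937
h(349447, 4040137) = 148.3 + (+0.003333)·(205) + (-0.005937)·(215) = 148.3 +0.683 -1.277 = 147.707 m.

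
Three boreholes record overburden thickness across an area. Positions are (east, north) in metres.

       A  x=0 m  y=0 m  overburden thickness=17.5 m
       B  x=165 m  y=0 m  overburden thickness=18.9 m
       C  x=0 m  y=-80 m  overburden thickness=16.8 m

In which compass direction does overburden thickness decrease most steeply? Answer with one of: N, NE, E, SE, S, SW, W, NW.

∂d/∂x = (18.9 − 17.5) / (165 − 0) = +0.008485
∂d/∂y = (16.8 − 17.5) / (-80 − 0) = +0.008750
Steepest decrease is along −∇f = (-0.008485 E, -0.008750 N) → southwest.

SW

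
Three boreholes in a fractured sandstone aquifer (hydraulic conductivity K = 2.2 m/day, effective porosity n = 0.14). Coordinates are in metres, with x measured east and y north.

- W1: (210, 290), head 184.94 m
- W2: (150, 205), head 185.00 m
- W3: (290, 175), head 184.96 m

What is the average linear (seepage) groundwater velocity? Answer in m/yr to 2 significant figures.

With h = a·x + b·y + c and W1 as origin, the differences give:
  (-60)·a + (-85)·b = +0.06
  80·a + (-115)·b = +0.02
Eliminate b (×(-115) and ×(-85), subtract): 13700·a = -5.200 → a = ∂h/∂x = -0.0003796
Back-substitute: b = ∂h/∂y = -0.0004380.
|∇h| = √(-0.0003796² + -0.0004380²) = 0.0005796
Seepage velocity v = K·i/n = 2.2 × 0.0005796 / 0.14 = 0.009108 m/day = 3.327 m/yr.

3.3 m/yr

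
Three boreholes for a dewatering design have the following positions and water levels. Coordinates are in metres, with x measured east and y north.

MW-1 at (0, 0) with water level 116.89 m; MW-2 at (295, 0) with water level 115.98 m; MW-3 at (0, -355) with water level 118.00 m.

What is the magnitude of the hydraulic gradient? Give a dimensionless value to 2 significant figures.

0.0044

∂h/∂x = (115.98 − 116.89) / (295 − 0) = -0.003085
∂h/∂y = (118.00 − 116.89) / (-355 − 0) = -0.003127
|∇h| = √(-0.003085² + -0.003127²) = 0.004393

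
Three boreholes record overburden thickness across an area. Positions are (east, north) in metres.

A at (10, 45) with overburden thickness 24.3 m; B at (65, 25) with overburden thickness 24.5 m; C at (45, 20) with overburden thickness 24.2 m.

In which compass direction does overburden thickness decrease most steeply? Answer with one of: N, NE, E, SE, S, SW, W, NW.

SW

Three-point gradient (reference A): Δ to B = (55, -20, +0.2), Δ to C = (35, -25, -0.1).
∂d/∂x = +0.01037, ∂d/∂y = +0.01852 (det = -675).
Steepest decrease is along −∇f = (-0.01037 E, -0.01852 N) → southwest.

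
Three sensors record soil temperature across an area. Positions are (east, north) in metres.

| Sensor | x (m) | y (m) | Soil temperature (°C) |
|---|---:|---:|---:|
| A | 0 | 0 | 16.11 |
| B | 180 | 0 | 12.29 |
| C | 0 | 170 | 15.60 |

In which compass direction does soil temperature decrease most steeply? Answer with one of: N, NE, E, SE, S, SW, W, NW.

E

∂T/∂x = (12.29 − 16.11) / (180 − 0) = -0.02122
∂T/∂y = (15.60 − 16.11) / (170 − 0) = -0.003000
Steepest decrease is along −∇f = (+0.02122 E, +0.003000 N) → east.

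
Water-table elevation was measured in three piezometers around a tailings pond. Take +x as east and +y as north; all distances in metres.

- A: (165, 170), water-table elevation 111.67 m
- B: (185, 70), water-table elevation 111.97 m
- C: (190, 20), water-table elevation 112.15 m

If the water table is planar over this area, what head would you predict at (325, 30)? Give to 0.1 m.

Taking A as reference: B−A = (20, -100, +0.30); C−A = (25, -150, +0.48).
Determinant of the coordinate differences = 20·(-150) − 25·(-100) = -500.
∂h/∂x = [(+0.30)·(-150) − (+0.48)·(-100)] / -500 = -0.006000
∂h/∂y = [20·(+0.48) − 25·(+0.30)] / -500 = -0.004200
h(325, 30) = 111.67 + (-0.006000)·(160) + (-0.004200)·(-140) = 111.67 -0.960 +0.588 = 111.298 m.

111.3 m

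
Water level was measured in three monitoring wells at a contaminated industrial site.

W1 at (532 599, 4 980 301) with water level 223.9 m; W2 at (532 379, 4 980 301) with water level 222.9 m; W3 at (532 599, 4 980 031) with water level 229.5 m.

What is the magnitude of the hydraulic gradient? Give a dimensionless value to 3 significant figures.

∂h/∂x = (222.9 − 223.9) / (532379 − 532599) = +0.004545
∂h/∂y = (229.5 − 223.9) / (4980031 − 4980301) = -0.02074
|∇h| = √(0.004545² + -0.02074²) = 0.02123

0.0212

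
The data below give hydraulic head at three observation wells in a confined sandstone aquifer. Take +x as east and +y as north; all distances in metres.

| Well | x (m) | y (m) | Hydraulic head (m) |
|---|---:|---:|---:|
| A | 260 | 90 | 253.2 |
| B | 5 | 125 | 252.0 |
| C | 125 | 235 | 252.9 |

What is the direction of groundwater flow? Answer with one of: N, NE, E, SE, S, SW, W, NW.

SW

With h = a·x + b·y + c and A as origin, the differences give:
  (-255)·a + 35·b = -1.2
  (-135)·a + 145·b = -0.3
Eliminate b (×145 and ×35, subtract): -32250·a = -163.50 → a = ∂h/∂x = +0.005070
Back-substitute: b = ∂h/∂y = +0.002651.
Flow = −∇h = (-0.005070 east, -0.002651 north), which points southwest.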